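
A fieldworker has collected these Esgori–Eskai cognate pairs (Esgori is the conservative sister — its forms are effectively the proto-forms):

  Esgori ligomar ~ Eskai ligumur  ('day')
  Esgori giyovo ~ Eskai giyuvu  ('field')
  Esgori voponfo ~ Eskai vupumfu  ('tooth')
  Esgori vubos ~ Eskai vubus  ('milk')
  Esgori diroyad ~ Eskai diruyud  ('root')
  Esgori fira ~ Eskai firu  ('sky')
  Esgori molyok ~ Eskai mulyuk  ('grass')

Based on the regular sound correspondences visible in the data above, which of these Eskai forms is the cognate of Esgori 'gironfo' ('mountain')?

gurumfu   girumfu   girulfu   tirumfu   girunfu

voponfo ~ vupumfu — Esgori o corresponds to Eskai u after a consonant, before a nasal.
voponfo ~ vupumfu — Esgori n corresponds to Eskai m after a vowel, before a labial obstruent.
giyovo ~ giyuvu, voponfo ~ vupumfu — Esgori o corresponds to Eskai u word-finally.
Applying these to Esgori 'gironfo':
  gironfo → girunfo   (o→u after a consonant, before a nasal)
  girunfo → girumfo   (n→m after a vowel, before a labial obstruent)
  girumfo → girumfu   (o→u word-finally)
So the Eskai cognate is 'girumfu'.

girumfu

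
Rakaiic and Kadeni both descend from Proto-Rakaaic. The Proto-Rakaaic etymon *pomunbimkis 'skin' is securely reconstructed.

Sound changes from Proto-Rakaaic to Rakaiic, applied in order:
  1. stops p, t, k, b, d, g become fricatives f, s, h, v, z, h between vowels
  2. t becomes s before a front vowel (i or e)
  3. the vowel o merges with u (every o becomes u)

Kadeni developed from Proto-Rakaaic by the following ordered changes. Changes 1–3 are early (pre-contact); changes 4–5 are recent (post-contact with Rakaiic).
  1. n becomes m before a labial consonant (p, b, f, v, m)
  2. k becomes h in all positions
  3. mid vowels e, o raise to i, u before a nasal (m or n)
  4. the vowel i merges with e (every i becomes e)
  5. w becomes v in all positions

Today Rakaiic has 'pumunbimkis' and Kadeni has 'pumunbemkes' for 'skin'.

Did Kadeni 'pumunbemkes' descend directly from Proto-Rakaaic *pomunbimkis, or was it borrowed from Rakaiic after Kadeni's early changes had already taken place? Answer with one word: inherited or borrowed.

borrowed

If inherited, *pomunbimkis would pass through all of Kadeni's changes:
Kadeni: *pomunbimkis > pomumbimkis > pomumbimhis > pumumbimhis > pumumbemhes  (by nasal place assimilation, unconditioned shift, pre-nasal raising, vowel merger)
If borrowed from Rakaiic 'pumunbimkis' after the early changes, it would undergo only the recent ones:
  rule 4 (vowel merger): pumunbimkis → pumunbemkes
  rule 5 (unconditioned shift): no change (pumunbemkes)
  ⇒ as a loan: pumunbemkes
Kadeni 'pumunbemkes' matches the loan outcome 'pumunbemkes', not the inherited 'pumumbemhes' — it skipped the early Kadeni changes, so it was borrowed from Rakaiic.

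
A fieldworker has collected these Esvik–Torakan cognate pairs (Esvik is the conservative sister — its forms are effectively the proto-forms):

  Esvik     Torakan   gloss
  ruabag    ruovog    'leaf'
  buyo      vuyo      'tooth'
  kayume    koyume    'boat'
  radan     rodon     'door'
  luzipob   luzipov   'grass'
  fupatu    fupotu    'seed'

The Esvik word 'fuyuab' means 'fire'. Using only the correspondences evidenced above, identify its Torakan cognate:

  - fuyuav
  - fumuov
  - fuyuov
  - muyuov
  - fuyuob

fuyuov

ruabag ~ ruovog — Esvik a corresponds to Torakan o after a vowel, before a labial obstruent.
luzipob ~ luzipov — Esvik b corresponds to Torakan v word-finally.
Applying these to Esvik 'fuyuab':
  fuyuab → fuyuob   (a→o after a vowel, before a labial obstruent)
  fuyuob → fuyuov   (b→v word-finally)
So the Torakan cognate is 'fuyuov'.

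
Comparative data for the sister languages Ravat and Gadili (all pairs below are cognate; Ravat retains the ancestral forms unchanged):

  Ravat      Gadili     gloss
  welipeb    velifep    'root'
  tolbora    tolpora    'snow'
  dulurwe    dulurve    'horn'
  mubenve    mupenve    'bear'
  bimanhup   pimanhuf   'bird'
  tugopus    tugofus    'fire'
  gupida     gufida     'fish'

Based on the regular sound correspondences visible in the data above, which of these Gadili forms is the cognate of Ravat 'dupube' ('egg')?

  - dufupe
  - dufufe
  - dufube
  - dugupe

dufupe

tugopus ~ tugofus — Ravat p corresponds to Gadili f between vowels (before a back vowel).
mubenve ~ mupenve — Ravat b corresponds to Gadili p between vowels (before a front vowel).
Applying these to Ravat 'dupube':
  dupube → dufube   (p→f between vowels (before a back vowel))
  dufube → dufupe   (b→p between vowels (before a front vowel))
So the Gadili cognate is 'dufupe'.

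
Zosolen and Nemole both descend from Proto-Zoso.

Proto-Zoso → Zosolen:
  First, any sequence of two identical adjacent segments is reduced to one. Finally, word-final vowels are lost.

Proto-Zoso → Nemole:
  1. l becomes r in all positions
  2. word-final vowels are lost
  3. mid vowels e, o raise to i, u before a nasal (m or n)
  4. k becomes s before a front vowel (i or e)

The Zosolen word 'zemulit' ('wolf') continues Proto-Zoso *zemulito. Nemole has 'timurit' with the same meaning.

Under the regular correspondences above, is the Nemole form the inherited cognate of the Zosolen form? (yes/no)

Derive the expected Nemole reflex of *zemulito:
Nemole: start from *zemulito.
  rule 1 (unconditioned shift): zemulito → zemurito
  rule 2 (apocope): zemurito → zemurit
  rule 3 (pre-nasal raising): zemurit → zimurit
  rule 4: no change — zimurit
  ⇒ Nemole zimurit
The regular Nemole reflex would be 'zimurit', but the attested form is 'timurit'. The correspondence is irregular, so they are not cognates (the Nemole form has a different source).

no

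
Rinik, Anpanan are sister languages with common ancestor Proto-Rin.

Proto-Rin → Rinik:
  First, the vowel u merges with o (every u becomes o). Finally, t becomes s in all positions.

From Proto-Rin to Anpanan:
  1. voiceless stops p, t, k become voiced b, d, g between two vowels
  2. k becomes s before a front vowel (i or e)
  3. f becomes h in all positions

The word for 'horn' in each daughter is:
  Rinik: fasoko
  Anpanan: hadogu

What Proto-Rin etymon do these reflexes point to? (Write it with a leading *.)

Position 6: Rinik has o, Anpanan has u. Anpanan preserves u here (none of its changes turn any other segment into u), so the proto-segment is *u.
Position 5: Rinik has k, Anpanan has g. Rinik preserves k here (none of its changes turn any other segment into k), so the proto-segment is *k.
Position 1: Rinik has f, Anpanan has h. Rinik preserves f here (none of its changes turn any other segment into f), so the proto-segment is *f.
Verify the candidate proto-form against each daughter:
Rinik: start from *fatoku.
  rule 1 (vowel merger): fatoku → fatoko
  rule 2 (unconditioned shift): fatoko → fasoko
  ⇒ Rinik fasoko
Anpanan: *fatoku > fadogu > hadogu  (by intervocalic voicing, unconditioned shift)
*fatoku is the unique common source.

*fatoku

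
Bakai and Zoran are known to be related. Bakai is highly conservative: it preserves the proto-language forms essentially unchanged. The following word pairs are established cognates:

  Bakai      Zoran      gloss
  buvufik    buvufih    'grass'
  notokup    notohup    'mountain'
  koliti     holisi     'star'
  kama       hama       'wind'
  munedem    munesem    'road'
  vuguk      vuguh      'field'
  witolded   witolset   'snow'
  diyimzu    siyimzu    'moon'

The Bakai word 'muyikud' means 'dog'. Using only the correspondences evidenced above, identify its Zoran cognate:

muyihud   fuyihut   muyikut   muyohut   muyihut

muyihut

notokup ~ notohup — Bakai k corresponds to Zoran h between vowels (before a back vowel).
witolded ~ witolset — Bakai d corresponds to Zoran t word-finally.
Applying these to Bakai 'muyikud':
  muyikud → muyihud   (k→h between vowels (before a back vowel))
  muyihud → muyihut   (d→t word-finally)
So the Zoran cognate is 'muyihut'.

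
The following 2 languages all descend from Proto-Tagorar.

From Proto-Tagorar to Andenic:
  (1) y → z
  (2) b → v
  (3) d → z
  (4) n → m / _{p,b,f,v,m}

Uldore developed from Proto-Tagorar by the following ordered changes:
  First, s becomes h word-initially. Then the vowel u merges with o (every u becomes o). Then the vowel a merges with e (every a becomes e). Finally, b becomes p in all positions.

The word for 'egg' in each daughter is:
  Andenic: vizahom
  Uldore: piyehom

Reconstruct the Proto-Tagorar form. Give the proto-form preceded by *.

Position 1: Andenic has v, Uldore has p. Taking the neighbouring segments as reconstructed: Andenic v could go back to *b or *v; Uldore p could go back to *p or *b — the one source consistent with every daughter is *b.
Position 3: Andenic has z, Uldore has y. Uldore preserves y here (none of its changes turn any other segment into y), so the proto-segment is *y.
Verify the candidate proto-form against each daughter:
Andenic: *biyahom
  biyahom → bizahom   [unconditioned shift]
  bizahom → vizahom   [unconditioned shift]
  vizahom (rule 3 does not apply)
  vizahom (rule 4 does not apply)
  giving Andenic vizahom.
Uldore: start from *biyahom.
  rule 1: no change — biyahom
  rule 2: no change — biyahom
  rule 3 (vowel merger): biyahom → biyehom
  rule 4 (unconditioned shift): biyehom → piyehom
  ⇒ Uldore piyehom
No other proto-form is consistent with every reflex, so the reconstruction is *biyahom.

*biyahom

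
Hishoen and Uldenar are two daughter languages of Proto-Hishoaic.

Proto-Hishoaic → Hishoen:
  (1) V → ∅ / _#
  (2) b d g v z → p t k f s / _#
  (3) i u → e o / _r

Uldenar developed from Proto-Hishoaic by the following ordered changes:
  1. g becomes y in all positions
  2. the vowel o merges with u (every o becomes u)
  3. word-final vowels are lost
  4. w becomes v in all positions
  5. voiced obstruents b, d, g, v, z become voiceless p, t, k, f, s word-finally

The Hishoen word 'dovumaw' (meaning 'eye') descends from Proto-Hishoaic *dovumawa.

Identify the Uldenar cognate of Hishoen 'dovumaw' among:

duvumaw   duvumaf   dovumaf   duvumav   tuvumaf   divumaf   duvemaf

Uldenar: *dovumawa
  dovumawa (rule 1 does not apply)
  dovumawa → duvumawa   [vowel merger]
  duvumawa → duvumaw   [apocope]
  duvumaw → duvumav   [unconditioned shift]
  duvumav → duvumaf   [final devoicing]
  giving Uldenar duvumaf.
Only 'duvumaf' matches the regular Uldenar development of *dovumawa.

duvumaf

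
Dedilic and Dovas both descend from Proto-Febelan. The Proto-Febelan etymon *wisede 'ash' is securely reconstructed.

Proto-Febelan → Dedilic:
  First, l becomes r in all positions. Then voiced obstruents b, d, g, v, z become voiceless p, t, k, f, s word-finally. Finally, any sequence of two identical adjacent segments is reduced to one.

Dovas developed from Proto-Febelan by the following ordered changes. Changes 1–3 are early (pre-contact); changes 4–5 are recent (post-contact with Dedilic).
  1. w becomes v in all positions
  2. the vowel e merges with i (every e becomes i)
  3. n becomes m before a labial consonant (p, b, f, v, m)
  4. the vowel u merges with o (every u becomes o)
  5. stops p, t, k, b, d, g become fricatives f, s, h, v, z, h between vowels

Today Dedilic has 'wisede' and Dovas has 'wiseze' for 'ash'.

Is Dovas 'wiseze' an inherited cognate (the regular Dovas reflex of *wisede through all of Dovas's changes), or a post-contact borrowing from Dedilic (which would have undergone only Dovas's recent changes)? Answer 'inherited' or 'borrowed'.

If inherited, *wisede would pass through all of Dovas's changes:
Dovas: *wisede > visede > visidi > visizi  (by unconditioned shift, vowel merger, intervocalic lenition)
If borrowed from Dedilic 'wisede' after the early changes, it would undergo only the recent ones:
  rule 4 (vowel merger): no change (wisede)
  rule 5 (intervocalic lenition): wisede → wiseze
  ⇒ as a loan: wiseze
Dovas 'wiseze' matches the loan outcome 'wiseze', not the inherited 'visizi' — it skipped the early Dovas changes, so it was borrowed from Dedilic.

borrowed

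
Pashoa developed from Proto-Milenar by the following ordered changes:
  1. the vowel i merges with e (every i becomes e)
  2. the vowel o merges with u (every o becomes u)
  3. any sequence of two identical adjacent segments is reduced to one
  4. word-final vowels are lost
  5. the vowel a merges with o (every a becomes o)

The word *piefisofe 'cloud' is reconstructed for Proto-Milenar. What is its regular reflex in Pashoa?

pefesuf

Pashoa: start from *piefisofe.
  rule 1 (vowel merger): piefisofe → peefesofe
  rule 2 (vowel merger): peefesofe → peefesufe
  rule 3 (degemination): peefesufe → pefesufe
  rule 4 (apocope): pefesufe → pefesuf
  rule 5: no change — pefesuf
  ⇒ Pashoa pefesuf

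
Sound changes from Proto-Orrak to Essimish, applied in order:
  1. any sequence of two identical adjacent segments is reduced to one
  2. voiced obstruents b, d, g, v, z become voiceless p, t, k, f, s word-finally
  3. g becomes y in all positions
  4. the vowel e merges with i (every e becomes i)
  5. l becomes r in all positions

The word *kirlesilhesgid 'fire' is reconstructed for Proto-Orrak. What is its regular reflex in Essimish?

Essimish: *kirlesilhesgid > kirlesilhesgit > kirlesilhesyit > kirlisilhisyit > kirrisirhisyit  (by final devoicing, unconditioned shift, vowel merger, unconditioned shift)

kirrisirhisyit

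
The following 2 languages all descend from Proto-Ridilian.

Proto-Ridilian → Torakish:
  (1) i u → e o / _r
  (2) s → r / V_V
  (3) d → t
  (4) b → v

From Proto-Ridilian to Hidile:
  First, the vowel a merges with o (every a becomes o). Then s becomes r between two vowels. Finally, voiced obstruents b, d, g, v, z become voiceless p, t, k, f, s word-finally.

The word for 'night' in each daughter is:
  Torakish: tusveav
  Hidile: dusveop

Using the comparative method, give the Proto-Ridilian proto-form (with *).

Position 7: Torakish has v, Hidile has p. Taking the neighbouring segments as reconstructed: Torakish v could go back to *b or *v; Hidile p could go back to *p or *b — the one source consistent with every daughter is *b.
Position 1: Torakish has t, Hidile has d. Hidile preserves d here (none of its changes turn any other segment into d), so the proto-segment is *d.
Position 6: Torakish has a, Hidile has o. Torakish preserves a here (none of its changes turn any other segment into a), so the proto-segment is *a.
The remaining positions agree across the daughters. Check the candidate against every language:
Torakish: start from *dusveab.
  rule 1: no change — dusveab
  rule 2: no change — dusveab
  rule 3 (unconditioned shift): dusveab → tusveab
  rule 4 (unconditioned shift): tusveab → tusveav
  ⇒ Torakish tusveav
Hidile: *dusveab
  dusveab → dusveob   [vowel merger]
  dusveob (rule 2 does not apply)
  dusveob → dusveop   [final devoicing]
  giving Hidile dusveop.
*dusveab is the unique common source.

*dusveab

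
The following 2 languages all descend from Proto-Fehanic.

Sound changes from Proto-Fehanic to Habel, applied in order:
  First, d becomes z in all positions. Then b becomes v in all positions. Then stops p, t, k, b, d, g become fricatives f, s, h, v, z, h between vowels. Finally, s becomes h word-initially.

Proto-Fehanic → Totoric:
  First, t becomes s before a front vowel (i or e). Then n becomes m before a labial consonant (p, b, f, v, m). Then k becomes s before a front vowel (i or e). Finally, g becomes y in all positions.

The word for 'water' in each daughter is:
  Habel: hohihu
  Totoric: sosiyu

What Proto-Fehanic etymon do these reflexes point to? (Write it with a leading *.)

Position 1: Habel has h, Totoric has s. Taking the neighbouring segments as reconstructed: Habel h could go back to *s or *h; Totoric s can only go back to *s — the one source consistent with every daughter is *s.
Position 3: Habel has h, Totoric has s. Taking the neighbouring segments as reconstructed: Habel h could go back to *k or *g or *h; Totoric s could go back to *t or *k or *s — the one source consistent with every daughter is *k.
Position 5: Habel has h, Totoric has y. Taking the neighbouring segments as reconstructed: Habel h could go back to *k or *g or *h; Totoric y could go back to *g or *y — the one source consistent with every daughter is *g.
Continuing position by position gives *sokigu; check it forward:
Habel: *sokigu
  sokigu (rule 1 does not apply)
  sokigu (rule 2 does not apply)
  sokigu → sohihu   [intervocalic lenition]
  sohihu → hohihu   [debuccalisation]
  giving Habel hohihu.
Totoric: *sokigu
  sokigu (rule 1 does not apply)
  sokigu (rule 2 does not apply)
  sokigu → sosigu   [palatalisation]
  sosigu → sosiyu   [unconditioned shift]
  giving Totoric sosiyu.
Only *sokigu yields all of Habel hohihu, Totoric sosiyu.

*sokigu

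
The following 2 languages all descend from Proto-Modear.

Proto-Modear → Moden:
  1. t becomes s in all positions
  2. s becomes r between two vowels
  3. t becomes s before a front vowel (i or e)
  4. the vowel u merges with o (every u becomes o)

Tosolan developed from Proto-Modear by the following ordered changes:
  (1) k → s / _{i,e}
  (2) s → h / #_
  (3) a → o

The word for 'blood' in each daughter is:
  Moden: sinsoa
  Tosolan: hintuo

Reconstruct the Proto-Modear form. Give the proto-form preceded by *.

*sintua

Position 6: Moden has a, Tosolan has o. Moden preserves a here (none of its changes turn any other segment into a), so the proto-segment is *a.
Position 4: Moden has s, Tosolan has t. Tosolan preserves t here (none of its changes turn any other segment into t), so the proto-segment is *t.
Position 1: Moden has s, Tosolan has h. Taking the neighbouring segments as reconstructed: Moden s could go back to *t or *s; Tosolan h could go back to *k or *s or *h — the one source consistent with every daughter is *s.
Verify the candidate proto-form against each daughter:
Moden: *sintua > sinsua > sinsoa  (by unconditioned shift, vowel merger)
Tosolan: start from *sintua.
  rule 1: no change — sintua
  rule 2 (debuccalisation): sintua → hintua
  rule 3 (vowel merger): hintua → hintuo
  ⇒ Tosolan hintuo
Only *sintua yields all of Moden sinsoa, Tosolan hintuo.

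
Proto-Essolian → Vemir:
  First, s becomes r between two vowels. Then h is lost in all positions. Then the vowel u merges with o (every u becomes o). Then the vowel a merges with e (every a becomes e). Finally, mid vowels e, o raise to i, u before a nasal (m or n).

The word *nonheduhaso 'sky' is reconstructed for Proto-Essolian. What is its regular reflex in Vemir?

nunedoero

Vemir: *nonheduhaso > nonheduharo > noneduaro > nonedoaro > nonedoero > nunedoero  (by rhotacism, h-loss, vowel merger, vowel merger, pre-nasal raising)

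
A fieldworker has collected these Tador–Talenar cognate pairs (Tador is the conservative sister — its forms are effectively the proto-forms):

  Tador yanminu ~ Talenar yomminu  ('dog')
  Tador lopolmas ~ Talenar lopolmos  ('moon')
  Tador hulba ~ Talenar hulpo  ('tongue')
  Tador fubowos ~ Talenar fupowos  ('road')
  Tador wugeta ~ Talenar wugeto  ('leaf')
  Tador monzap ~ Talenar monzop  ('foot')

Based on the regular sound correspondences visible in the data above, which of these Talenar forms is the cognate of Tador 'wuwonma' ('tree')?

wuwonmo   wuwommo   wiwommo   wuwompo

wuwommo

yanminu ~ yomminu — Tador n corresponds to Talenar m after a vowel, before a nasal.
hulba ~ hulpo, wugeta ~ wugeto — Tador a corresponds to Talenar o word-finally.
Applying these to Tador 'wuwonma':
  wuwonma → wuwomma   (n→m after a vowel, before a nasal)
  wuwomma → wuwommo   (a→o word-finally)
So the Talenar cognate is 'wuwommo'.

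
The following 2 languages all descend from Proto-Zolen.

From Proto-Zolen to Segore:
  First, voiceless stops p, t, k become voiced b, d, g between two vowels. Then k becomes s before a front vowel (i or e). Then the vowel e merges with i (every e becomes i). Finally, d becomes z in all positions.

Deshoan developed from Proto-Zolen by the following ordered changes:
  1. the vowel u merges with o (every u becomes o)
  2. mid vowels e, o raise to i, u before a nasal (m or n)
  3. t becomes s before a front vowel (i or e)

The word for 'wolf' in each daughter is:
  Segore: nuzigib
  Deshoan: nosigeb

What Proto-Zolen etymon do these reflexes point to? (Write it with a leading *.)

*nutigeb

Position 3: Segore has z, Deshoan has s. Taking the neighbouring segments as reconstructed: Segore z could go back to *t or *d or *z; Deshoan s could go back to *t or *s — the one source consistent with every daughter is *t.
Position 6: Segore has i, Deshoan has e. Deshoan preserves e here (none of its changes turn any other segment into e), so the proto-segment is *e.
This points to *nutigeb. Verify forward in each daughter:
Segore: *nutigeb
  nutigeb → nudigeb   [intervocalic voicing]
  nudigeb (rule 2 does not apply)
  nudigeb → nudigib   [vowel merger]
  nudigib → nuzigib   [unconditioned shift]
  giving Segore nuzigib.
Deshoan: *nutigeb
  nutigeb → notigeb   [vowel merger]
  notigeb (rule 2 does not apply)
  notigeb → nosigeb   [palatalisation]
  giving Deshoan nosigeb.
Only *nutigeb yields all of Segore nuzigib, Deshoan nosigeb.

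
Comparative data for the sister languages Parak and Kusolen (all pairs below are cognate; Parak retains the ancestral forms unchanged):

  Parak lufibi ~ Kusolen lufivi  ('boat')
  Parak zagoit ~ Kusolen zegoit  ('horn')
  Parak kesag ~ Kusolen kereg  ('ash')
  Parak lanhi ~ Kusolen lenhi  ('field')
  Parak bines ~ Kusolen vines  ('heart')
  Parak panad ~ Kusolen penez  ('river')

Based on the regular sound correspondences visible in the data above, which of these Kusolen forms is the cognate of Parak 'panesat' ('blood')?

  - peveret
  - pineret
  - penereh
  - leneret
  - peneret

lanhi ~ lenhi, panad ~ penez — Parak a corresponds to Kusolen e after a consonant, before a nasal.
kesag ~ kereg — Parak s corresponds to Kusolen r between vowels (before a back vowel).
zagoit ~ zegoit, kesag ~ kereg — Parak a corresponds to Kusolen e after a consonant, before a consonant other than r, m, n, p, b, f, v.
Applying these to Parak 'panesat':
  panesat → penesat   (a→e after a consonant, before a nasal)
  penesat → penerat   (s→r between vowels (before a back vowel))
  penerat → peneret   (a→e after a consonant, before a consonant other than r, m, n, p, b, f, v)
So the Kusolen cognate is 'peneret'.

peneret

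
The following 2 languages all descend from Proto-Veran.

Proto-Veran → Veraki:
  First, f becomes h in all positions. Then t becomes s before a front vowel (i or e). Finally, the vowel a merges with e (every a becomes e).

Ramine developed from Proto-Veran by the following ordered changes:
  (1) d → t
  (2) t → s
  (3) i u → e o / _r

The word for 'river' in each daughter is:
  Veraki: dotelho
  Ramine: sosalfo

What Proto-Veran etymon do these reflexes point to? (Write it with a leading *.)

Position 6: Veraki has h, Ramine has f. Ramine preserves f here (none of its changes turn any other segment into f), so the proto-segment is *f.
Position 1: Veraki has d, Ramine has s. Veraki preserves d here (none of its changes turn any other segment into d), so the proto-segment is *d.
This points to *dotalfo. Verify forward in each daughter:
Veraki: *dotalfo
  dotalfo → dotalho   [unconditioned shift]
  dotalho (rule 2 does not apply)
  dotalho → dotelho   [vowel merger]
  giving Veraki dotelho.
Ramine: *dotalfo > totalfo > sosalfo  (by unconditioned shift, unconditioned shift)
*dotalfo is the unique common source.

*dotalfo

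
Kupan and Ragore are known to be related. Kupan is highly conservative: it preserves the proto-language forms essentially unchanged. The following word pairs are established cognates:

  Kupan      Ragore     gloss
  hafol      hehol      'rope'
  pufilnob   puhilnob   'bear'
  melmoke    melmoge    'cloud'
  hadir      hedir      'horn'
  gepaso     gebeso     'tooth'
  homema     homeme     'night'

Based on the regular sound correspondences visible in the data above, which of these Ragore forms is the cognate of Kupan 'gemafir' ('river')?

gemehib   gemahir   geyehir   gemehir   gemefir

gemehir

hafol ~ hehol — Kupan a corresponds to Ragore e after a consonant, before a labial obstruent.
pufilnob ~ puhilnob — Kupan f corresponds to Ragore h between vowels (before a front vowel).
Applying these to Kupan 'gemafir':
  gemafir → gemefir   (a→e after a consonant, before a labial obstruent)
  gemefir → gemehir   (f→h between vowels (before a front vowel))
So the Ragore cognate is 'gemehir'.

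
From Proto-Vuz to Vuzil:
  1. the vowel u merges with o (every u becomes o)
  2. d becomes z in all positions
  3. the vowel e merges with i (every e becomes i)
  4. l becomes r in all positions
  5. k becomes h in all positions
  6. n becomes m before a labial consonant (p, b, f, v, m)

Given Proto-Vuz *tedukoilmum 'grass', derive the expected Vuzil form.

Vuzil: *tedukoilmum
  tedukoilmum → tedokoilmom   [vowel merger]
  tedokoilmom → tezokoilmom   [unconditioned shift]
  tezokoilmom → tizokoilmom   [vowel merger]
  tizokoilmom → tizokoirmom   [unconditioned shift]
  tizokoirmom → tizohoirmom   [unconditioned shift]
  tizohoirmom (rule 6 does not apply)
  giving Vuzil tizohoirmom.

tizohoirmom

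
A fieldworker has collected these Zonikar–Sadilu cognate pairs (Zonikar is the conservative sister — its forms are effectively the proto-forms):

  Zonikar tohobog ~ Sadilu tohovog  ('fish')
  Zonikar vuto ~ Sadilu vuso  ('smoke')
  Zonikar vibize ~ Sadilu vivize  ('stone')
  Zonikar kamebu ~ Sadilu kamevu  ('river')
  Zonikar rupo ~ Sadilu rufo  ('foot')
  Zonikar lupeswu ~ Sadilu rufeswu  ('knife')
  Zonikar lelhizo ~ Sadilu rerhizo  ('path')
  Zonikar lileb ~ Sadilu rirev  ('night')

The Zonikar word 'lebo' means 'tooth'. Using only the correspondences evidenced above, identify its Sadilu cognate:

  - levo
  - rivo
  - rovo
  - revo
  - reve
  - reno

revo

lelhizo ~ rerhizo — Zonikar l corresponds to Sadilu r word-initially before a front vowel.
tohobog ~ tohovog — Zonikar b corresponds to Sadilu v between vowels (before a back vowel).
Applying these to Zonikar 'lebo':
  lebo → rebo   (l→r word-initially before a front vowel)
  rebo → revo   (b→v between vowels (before a back vowel))
So the Sadilu cognate is 'revo'.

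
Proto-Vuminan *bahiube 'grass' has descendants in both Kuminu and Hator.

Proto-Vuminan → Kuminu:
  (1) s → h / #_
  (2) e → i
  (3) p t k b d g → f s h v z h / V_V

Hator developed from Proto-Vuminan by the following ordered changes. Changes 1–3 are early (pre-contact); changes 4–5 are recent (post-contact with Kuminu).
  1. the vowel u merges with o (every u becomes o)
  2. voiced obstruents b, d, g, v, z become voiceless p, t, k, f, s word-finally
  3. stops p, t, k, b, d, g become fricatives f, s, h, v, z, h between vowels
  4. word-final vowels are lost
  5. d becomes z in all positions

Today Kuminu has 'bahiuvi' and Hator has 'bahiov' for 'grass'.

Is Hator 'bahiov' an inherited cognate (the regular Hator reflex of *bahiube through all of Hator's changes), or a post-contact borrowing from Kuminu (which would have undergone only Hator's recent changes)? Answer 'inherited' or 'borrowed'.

inherited

If inherited, *bahiube would pass through all of Hator's changes:
Hator: *bahiube > bahiobe > bahiove > bahiov  (by vowel merger, intervocalic lenition, apocope)
If borrowed from Kuminu 'bahiuvi' after the early changes, it would undergo only the recent ones:
  rule 4 (apocope): bahiuvi → bahiuv
  rule 5 (unconditioned shift): no change (bahiuv)
  ⇒ as a loan: bahiuv
Hator 'bahiov' matches the inherited outcome exactly, so it is an inherited cognate, not a loan.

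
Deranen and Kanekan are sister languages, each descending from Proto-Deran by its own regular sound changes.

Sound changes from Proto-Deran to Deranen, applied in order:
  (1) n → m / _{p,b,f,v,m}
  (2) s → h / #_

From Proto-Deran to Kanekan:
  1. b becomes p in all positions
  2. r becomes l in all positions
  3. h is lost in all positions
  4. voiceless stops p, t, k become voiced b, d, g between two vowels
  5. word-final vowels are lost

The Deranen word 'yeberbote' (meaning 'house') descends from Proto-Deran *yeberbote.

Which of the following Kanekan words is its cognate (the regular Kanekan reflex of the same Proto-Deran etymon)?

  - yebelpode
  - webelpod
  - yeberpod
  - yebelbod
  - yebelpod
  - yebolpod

Kanekan: start from *yeberbote.
  rule 1 (unconditioned shift): yeberbote → yeperpote
  rule 2 (unconditioned shift): yeperpote → yepelpote
  rule 3: no change — yepelpote
  rule 4 (intervocalic voicing): yepelpote → yebelpode
  rule 5 (apocope): yebelpode → yebelpod
  ⇒ Kanekan yebelpod
Among the options, 'yebelpod' alone shows every Kanekan change applied in order.

yebelpod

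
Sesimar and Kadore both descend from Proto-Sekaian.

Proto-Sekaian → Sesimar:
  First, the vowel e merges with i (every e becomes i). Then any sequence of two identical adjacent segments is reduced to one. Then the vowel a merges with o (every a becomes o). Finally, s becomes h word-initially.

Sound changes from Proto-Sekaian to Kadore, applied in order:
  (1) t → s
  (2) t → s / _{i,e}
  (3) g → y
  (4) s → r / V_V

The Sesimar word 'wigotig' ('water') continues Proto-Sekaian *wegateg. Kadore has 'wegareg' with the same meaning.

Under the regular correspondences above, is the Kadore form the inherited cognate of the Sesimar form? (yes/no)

Derive the expected Kadore reflex of *wegateg:
Kadore: *wegateg > wegaseg > weyasey > weyarey  (by unconditioned shift, unconditioned shift, rhotacism)
The regular Kadore reflex would be 'weyarey', but the attested form is 'wegareg'. The correspondence is irregular, so they are not cognates (the Kadore form has a different source).

no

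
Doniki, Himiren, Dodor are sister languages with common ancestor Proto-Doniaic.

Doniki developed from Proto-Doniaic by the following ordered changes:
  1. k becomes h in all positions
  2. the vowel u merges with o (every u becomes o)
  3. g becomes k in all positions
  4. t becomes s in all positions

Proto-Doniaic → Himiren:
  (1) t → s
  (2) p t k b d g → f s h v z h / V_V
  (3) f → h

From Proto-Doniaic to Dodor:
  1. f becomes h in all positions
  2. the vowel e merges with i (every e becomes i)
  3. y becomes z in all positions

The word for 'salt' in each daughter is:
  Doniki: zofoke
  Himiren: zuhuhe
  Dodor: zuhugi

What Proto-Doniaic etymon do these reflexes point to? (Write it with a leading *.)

Position 4: Doniki has o, Himiren has u, Dodor has u. Himiren preserves u here (none of its changes turn any other segment into u), so the proto-segment is *u.
Position 3: Doniki has f, Himiren has h, Dodor has h. Doniki preserves f here (none of its changes turn any other segment into f), so the proto-segment is *f.
Position 2: Doniki has o, Himiren has u, Dodor has u. Himiren preserves u here (none of its changes turn any other segment into u), so the proto-segment is *u.
This points to *zufuge. Verify forward in each daughter:
Doniki: *zufuge > zofoge > zofoke  (by vowel merger, unconditioned shift)
Himiren: start from *zufuge.
  rule 1: no change — zufuge
  rule 2 (intervocalic lenition): zufuge → zufuhe
  rule 3 (unconditioned shift): zufuhe → zuhuhe
  ⇒ Himiren zuhuhe
Dodor: start from *zufuge.
  rule 1 (unconditioned shift): zufuge → zuhuge
  rule 2 (vowel merger): zuhuge → zuhugi
  rule 3: no change — zuhugi
  ⇒ Dodor zuhugi
No other proto-form is consistent with every reflex, so the reconstruction is *zufuge.

*zufuge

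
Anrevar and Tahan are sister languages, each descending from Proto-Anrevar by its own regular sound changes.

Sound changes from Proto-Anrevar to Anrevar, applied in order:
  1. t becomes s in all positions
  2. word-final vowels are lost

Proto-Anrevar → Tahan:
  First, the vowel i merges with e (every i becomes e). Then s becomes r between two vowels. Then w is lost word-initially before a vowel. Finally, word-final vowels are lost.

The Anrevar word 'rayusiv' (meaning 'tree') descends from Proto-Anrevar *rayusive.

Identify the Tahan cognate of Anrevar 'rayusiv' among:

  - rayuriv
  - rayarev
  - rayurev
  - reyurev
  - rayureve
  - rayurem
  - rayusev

rayurev

Tahan: start from *rayusive.
  rule 1 (vowel merger): rayusive → rayuseve
  rule 2 (rhotacism): rayuseve → rayureve
  rule 3: no change — rayureve
  rule 4 (apocope): rayureve → rayurev
  ⇒ Tahan rayurev
Only 'rayurev' matches the regular Tahan development of *rayusive.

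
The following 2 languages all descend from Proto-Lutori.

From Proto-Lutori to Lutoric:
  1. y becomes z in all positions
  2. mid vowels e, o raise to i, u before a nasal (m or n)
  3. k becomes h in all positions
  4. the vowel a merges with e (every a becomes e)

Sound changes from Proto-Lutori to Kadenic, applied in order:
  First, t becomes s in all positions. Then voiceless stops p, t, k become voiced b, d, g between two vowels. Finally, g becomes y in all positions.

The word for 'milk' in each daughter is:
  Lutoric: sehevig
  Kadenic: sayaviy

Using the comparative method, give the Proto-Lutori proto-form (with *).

Position 4: Lutoric has e, Kadenic has a. Kadenic preserves a here (none of its changes turn any other segment into a), so the proto-segment is *a.
Position 7: Lutoric has g, Kadenic has y. Lutoric preserves g here (none of its changes turn any other segment into g), so the proto-segment is *g.
Continuing position by position gives *sakavig; check it forward:
Lutoric: *sakavig > sahavig > sehevig  (by unconditioned shift, vowel merger)
Kadenic: *sakavig > sagavig > sayaviy  (by intervocalic voicing, unconditioned shift)
*sakavig is the unique common source.

*sakavig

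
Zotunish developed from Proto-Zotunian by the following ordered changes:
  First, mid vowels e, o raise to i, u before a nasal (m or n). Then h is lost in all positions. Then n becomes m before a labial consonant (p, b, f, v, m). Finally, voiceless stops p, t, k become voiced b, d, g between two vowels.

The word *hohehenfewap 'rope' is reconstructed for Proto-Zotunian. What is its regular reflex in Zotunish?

Zotunish: *hohehenfewap > hohehinfewap > oeinfewap > oeimfewap  (by pre-nasal raising, h-loss, nasal place assimilation)

oeimfewap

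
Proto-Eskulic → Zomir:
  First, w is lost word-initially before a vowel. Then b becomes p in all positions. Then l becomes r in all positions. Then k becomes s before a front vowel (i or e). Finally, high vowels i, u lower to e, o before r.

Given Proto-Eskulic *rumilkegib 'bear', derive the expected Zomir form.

rumersegip

Zomir: start from *rumilkegib.
  rule 1: no change — rumilkegib
  rule 2 (unconditioned shift): rumilkegib → rumilkegip
  rule 3 (unconditioned shift): rumilkegip → rumirkegip
  rule 4 (palatalisation): rumirkegip → rumirsegip
  rule 5 (pre-rhotic lowering): rumirsegip → rumersegip
  ⇒ Zomir rumersegip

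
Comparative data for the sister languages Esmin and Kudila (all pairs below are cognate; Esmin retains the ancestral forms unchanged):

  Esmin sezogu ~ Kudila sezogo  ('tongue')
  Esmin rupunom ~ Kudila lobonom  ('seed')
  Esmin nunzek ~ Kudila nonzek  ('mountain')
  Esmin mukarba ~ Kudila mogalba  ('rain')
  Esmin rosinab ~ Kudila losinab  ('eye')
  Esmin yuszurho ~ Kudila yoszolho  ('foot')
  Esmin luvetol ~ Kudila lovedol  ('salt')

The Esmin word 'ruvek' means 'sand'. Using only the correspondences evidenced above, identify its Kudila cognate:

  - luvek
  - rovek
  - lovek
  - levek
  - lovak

rupunom ~ lobonom — Esmin r corresponds to Kudila l word-initially before a back vowel.
luvetol ~ lovedol — Esmin u corresponds to Kudila o after a consonant, before a labial obstruent.
Applying these to Esmin 'ruvek':
  ruvek → luvek   (r→l word-initially before a back vowel)
  luvek → lovek   (u→o after a consonant, before a labial obstruent)
So the Kudila cognate is 'lovek'.

lovek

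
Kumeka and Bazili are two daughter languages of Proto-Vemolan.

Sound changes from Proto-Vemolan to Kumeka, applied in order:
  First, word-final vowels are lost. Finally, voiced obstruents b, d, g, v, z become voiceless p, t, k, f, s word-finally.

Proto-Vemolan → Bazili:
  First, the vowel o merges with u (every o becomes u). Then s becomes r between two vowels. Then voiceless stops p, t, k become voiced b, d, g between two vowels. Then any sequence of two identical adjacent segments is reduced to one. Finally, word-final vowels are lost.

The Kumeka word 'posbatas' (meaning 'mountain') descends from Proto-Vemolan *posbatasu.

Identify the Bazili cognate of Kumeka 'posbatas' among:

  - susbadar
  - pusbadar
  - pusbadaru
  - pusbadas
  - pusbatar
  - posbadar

pusbadar

Bazili: *posbatasu > pusbatasu > pusbataru > pusbadaru > pusbadar  (by vowel merger, rhotacism, intervocalic voicing, apocope)
Among the options, 'pusbadar' alone shows every Bazili change applied in order.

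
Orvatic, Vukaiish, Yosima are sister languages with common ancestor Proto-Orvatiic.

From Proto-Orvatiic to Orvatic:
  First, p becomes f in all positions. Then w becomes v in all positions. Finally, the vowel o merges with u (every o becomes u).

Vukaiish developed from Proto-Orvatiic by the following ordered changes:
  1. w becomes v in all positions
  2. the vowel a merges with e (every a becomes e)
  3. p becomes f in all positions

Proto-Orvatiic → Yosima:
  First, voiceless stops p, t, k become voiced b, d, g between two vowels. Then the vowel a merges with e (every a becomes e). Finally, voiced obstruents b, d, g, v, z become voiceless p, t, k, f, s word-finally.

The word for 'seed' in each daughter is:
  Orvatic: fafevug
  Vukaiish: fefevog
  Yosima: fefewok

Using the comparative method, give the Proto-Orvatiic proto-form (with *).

*fafewog

Position 6: Orvatic has u, Vukaiish has o, Yosima has o. Vukaiish preserves o here (none of its changes turn any other segment into o), so the proto-segment is *o.
Position 7: Orvatic has g, Vukaiish has g, Yosima has k. Orvatic preserves g here (none of its changes turn any other segment into g), so the proto-segment is *g.
Position 5: Orvatic has v, Vukaiish has v, Yosima has w. Yosima preserves w here (none of its changes turn any other segment into w), so the proto-segment is *w.
Verify the candidate proto-form against each daughter:
Orvatic: *fafewog
  fafewog (rule 1 does not apply)
  fafewog → fafevog   [unconditioned shift]
  fafevog → fafevug   [vowel merger]
  giving Orvatic fafevug.
Vukaiish: start from *fafewog.
  rule 1 (unconditioned shift): fafewog → fafevog
  rule 2 (vowel merger): fafevog → fefevog
  rule 3: no change — fefevog
  ⇒ Vukaiish fefevog
Yosima: *fafewog
  fafewog (rule 1 does not apply)
  fafewog → fefewog   [vowel merger]
  fefewog → fefewok   [final devoicing]
  giving Yosima fefewok.
No other proto-form is consistent with every reflex, so the reconstruction is *fafewog.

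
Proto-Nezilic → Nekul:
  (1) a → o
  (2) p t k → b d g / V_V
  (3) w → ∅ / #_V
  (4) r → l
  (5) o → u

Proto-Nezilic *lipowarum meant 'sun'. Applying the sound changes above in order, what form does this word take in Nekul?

libuwulum

Nekul: *lipowarum
  lipowarum → lipoworum   [vowel merger]
  lipoworum → liboworum   [intervocalic voicing]
  liboworum (rule 3 does not apply)
  liboworum → libowolum   [unconditioned shift]
  libowolum → libuwulum   [vowel merger]
  giving Nekul libuwulum.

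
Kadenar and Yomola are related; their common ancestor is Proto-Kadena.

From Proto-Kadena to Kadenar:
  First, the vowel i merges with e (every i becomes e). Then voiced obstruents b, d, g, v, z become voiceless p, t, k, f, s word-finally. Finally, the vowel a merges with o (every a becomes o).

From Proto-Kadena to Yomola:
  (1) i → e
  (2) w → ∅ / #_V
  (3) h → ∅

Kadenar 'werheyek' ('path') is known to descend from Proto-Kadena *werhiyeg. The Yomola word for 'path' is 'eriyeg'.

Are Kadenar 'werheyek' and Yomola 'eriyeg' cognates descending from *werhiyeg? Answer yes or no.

no

Derive the expected Yomola reflex of *werhiyeg:
Yomola: start from *werhiyeg.
  rule 1 (vowel merger): werhiyeg → werheyeg
  rule 2 (glide loss): werheyeg → erheyeg
  rule 3 (h-loss): erheyeg → ereyeg
  ⇒ Yomola ereyeg
The regular Yomola reflex would be 'ereyeg', but the attested form is 'eriyeg'. The correspondence is irregular, so they are not cognates (the Yomola form has a different source).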